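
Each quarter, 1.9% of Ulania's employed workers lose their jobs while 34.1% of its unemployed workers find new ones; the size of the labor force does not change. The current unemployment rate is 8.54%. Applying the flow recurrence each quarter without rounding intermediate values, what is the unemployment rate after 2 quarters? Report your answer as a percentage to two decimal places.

With a fixed labor force, u_{t+1} = u_t + s·(1−u_t) − f·u_t = u_t·(1−s−f) + s.
Here 1−s−f = 0.640 and s = 0.019.
u_1 = 0.085400 × 0.640 + 0.019 = 0.073656.
u_2 = 0.073656 × 0.640 + 0.019 = 0.066140.

Unemployment rate after two quarters ≈ 6.61%.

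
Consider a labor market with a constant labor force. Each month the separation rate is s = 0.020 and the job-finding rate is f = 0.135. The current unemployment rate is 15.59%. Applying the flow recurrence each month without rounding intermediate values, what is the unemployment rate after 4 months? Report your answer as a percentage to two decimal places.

Unemployment rate after four months ≈ 14.27%.

With a fixed labor force, u_{t+1} = u_t + s·(1−u_t) − f·u_t = u_t·(1−s−f) + s.
Here 1−s−f = 0.845 and s = 0.020.
u_1 = 0.155900 × 0.845 + 0.020 = 0.151735.
u_2 = 0.151735 × 0.845 + 0.020 = 0.148216.
u_3 = 0.148216 × 0.845 + 0.020 = 0.145243.
u_4 = 0.145243 × 0.845 + 0.020 = 0.142730.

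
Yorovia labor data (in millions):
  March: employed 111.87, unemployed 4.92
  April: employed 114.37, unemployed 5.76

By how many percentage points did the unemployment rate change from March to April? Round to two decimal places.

The unemployment rate changed by +0.58 percentage points.

March: labor force = 111.87 + 4.92 = 116.79; u = 4.92/116.79 = 4.21%.
April: labor force = 114.37 + 5.76 = 120.13; u = 5.76/120.13 = 4.79%.
Change = 4.79% − 4.21% = +0.58 pp.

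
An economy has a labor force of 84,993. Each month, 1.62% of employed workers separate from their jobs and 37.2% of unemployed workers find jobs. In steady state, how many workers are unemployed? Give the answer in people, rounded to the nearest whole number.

Steady-state unemployment rate u* = s/(s+f) = 1.62/(1.62+37.2) = 0.041731.
Unemployed = u* × labor force = 0.041731 × 84,993 ≈ 3,547.

About 3,547 are unemployed in steady state.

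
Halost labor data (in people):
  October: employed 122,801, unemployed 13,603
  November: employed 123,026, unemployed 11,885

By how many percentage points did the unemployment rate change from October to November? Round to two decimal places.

October: labor force = 122,801 + 13,603 = 136,404; u = 13,603/136,404 = 9.97%.
November: labor force = 123,026 + 11,885 = 134,911; u = 11,885/134,911 = 8.81%.
Change = 8.81% − 9.97% = −1.16 pp.

The unemployment rate changed by −1.16 percentage points.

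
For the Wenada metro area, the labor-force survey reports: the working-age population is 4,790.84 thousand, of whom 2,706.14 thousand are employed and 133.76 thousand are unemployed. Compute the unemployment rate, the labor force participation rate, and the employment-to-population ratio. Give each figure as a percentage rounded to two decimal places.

Labor force = employed + unemployed = 2,706.14 + 133.76 = 2,839.90 thousand.
Unemployment rate = 133.76 / 2,839.90 = 4.71%.
Labor force participation rate = 2,839.90 / 4,790.84 = 59.28%.
Employment-population ratio = 2,706.14 / 4,790.84 = 56.49%.

Unemployment rate ≈ 4.71%; labor force participation rate ≈ 59.28%; employment-population ratio ≈ 56.49%.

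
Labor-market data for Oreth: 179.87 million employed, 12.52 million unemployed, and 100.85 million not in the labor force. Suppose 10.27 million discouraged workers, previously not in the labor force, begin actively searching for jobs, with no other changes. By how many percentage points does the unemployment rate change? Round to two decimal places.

The unemployment rate changes by +4.74 percentage points.

Initially, labor force = 179.87 + 12.52 = 192.39 million, so u = 12.52/192.39 = 6.51%.
After the change, unemployed and labor force both rise by 10.27 → E = 179.87, U = 22.79, labor force = 202.66 million.
New unemployment rate = 22.79 / 202.66 = 11.25%.
Change = 11.25% − 6.51% = +4.74 percentage points.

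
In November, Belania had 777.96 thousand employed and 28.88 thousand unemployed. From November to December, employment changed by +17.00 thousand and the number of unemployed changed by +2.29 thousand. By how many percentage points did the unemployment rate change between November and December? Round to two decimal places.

November: labor force = 777.96 + 28.88 = 806.84; u = 28.88/806.84 = 3.58%.
December: labor force = 794.96 + 31.17 = 826.13; u = 31.17/826.13 = 3.77%.
Change = 3.77% − 3.58% = +0.19 pp.

The unemployment rate changed by +0.19 percentage points.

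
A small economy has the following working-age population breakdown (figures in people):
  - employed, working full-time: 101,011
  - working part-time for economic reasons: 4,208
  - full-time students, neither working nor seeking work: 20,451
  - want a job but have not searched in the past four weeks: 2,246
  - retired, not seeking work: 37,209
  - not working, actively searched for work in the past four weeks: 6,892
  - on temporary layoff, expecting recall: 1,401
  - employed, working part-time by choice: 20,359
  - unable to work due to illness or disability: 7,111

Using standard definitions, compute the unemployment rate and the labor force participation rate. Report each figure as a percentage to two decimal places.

Unemployment rate ≈ 6.19%; labor force participation rate ≈ 66.64%.

Employed = 101,011 + 4,208 + 20,359 = 125,578 (anyone who worked, including part-time for economic reasons, counts as employed).
Unemployed = 6,892 + 1,401 = 8,293 (jobless and actively searching, or on temporary layoff).
Labor force = 125,578 + 8,293 = 133,871.
Not in labor force = 20,451 + 2,246 + 37,209 + 7,111 = 67,017 (those not working and not actively searching are outside the labor force — including those who want a job but have given up searching).
Civilian working-age population = 133,871 + 67,017 = 200,888.
Unemployment rate = 8,293 / 133,871 = 6.19%.
Labor force participation rate = 133,871 / 200,888 = 66.64%.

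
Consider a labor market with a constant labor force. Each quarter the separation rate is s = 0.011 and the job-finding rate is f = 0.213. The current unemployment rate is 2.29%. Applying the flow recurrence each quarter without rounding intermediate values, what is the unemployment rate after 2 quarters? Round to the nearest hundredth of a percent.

With a fixed labor force, u_{t+1} = u_t + s·(1−u_t) − f·u_t = u_t·(1−s−f) + s.
Here 1−s−f = 0.776 and s = 0.011.
u_1 = 0.022900 × 0.776 + 0.011 = 0.028770.
u_2 = 0.028770 × 0.776 + 0.011 = 0.033326.

Unemployment rate after two quarters ≈ 3.33%.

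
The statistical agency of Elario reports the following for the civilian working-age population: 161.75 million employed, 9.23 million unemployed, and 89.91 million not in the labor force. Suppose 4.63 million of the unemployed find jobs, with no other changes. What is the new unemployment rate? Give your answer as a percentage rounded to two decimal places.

New unemployment rate ≈ 2.69%.

Initially, labor force = 161.75 + 9.23 = 170.98 million, so u = 9.23/170.98 = 5.40%.
After the change, unemployed falls and employed rises by 4.63; labor force unchanged → E = 166.38, U = 4.60, labor force = 170.98 million.
New unemployment rate = 4.60 / 170.98 = 2.69%.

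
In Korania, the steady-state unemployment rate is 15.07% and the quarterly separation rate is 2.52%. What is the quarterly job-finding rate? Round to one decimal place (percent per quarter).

From u* = s/(s+f): f = s·(1−u)/u.
f = 2.52 × (1 − 0.1507) / 0.1507 = 2.1402 / 0.1507 ≈ 14.2% per quarter.

Job-finding rate ≈ 14.2% per quarter.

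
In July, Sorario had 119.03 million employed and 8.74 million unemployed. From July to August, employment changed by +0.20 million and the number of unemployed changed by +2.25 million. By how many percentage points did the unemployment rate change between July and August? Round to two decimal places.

The unemployment rate changed by +1.60 percentage points.

July: labor force = 119.03 + 8.74 = 127.77; u = 8.74/127.77 = 6.84%.
August: labor force = 119.23 + 10.99 = 130.22; u = 10.99/130.22 = 8.44%.
Change = 8.44% − 6.84% = +1.60 pp.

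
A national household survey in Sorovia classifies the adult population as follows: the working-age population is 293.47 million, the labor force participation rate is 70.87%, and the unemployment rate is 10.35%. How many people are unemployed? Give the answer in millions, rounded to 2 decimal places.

About 21.53 million are unemployed.

Labor force = 0.7087 × 293.47 = 207.98 million.
Unemployed = 0.1035 × 207.98 ≈ 21.53 million.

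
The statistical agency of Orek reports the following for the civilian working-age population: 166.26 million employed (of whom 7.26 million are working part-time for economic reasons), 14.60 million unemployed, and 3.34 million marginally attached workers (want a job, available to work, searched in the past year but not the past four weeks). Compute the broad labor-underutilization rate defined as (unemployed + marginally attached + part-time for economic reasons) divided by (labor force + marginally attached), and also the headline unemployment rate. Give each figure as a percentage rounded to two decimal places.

Broad underutilization rate ≈ 13.68%; headline unemployment rate ≈ 8.07%.

Labor force = 166.26 + 14.60 = 180.86 million.
Numerator = 14.60 + 3.34 + 7.26 = 25.20 million.
Denominator = 180.86 + 3.34 = 184.20 million.
Broad rate = 25.20 / 184.20 = 13.68%.
Headline unemployment rate = 14.60 / 180.86 = 8.07%.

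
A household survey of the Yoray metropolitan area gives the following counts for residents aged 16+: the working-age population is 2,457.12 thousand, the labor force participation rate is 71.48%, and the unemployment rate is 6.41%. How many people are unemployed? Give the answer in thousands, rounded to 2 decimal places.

Labor force = 0.7148 × 2,457.12 = 1,756.35 thousand.
Unemployed = 0.0641 × 1,756.35 ≈ 112.58 thousand.

About 112.58 thousand are unemployed.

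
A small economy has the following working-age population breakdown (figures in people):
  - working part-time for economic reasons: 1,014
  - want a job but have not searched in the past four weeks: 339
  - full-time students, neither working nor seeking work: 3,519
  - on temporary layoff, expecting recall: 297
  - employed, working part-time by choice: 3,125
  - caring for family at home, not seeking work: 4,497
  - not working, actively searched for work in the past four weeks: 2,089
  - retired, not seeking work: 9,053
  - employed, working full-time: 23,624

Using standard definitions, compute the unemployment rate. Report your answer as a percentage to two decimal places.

Unemployment rate ≈ 7.91%.

Employed = 1,014 + 3,125 + 23,624 = 27,763 (anyone who worked, including part-time for economic reasons, counts as employed).
Unemployed = 297 + 2,089 = 2,386 (jobless and actively searching, or on temporary layoff).
Labor force = 27,763 + 2,386 = 30,149.
Unemployment rate = 2,386 / 30,149 = 7.91%.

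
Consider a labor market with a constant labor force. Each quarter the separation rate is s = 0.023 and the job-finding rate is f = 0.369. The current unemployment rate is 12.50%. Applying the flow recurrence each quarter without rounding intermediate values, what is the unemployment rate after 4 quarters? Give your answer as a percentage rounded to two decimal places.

Unemployment rate after four quarters ≈ 6.77%.

With a fixed labor force, u_{t+1} = u_t + s·(1−u_t) − f·u_t = u_t·(1−s−f) + s.
Here 1−s−f = 0.608 and s = 0.023.
u_1 = 0.125000 × 0.608 + 0.023 = 0.099000.
u_2 = 0.099000 × 0.608 + 0.023 = 0.083192.
u_3 = 0.083192 × 0.608 + 0.023 = 0.073581.
u_4 = 0.073581 × 0.608 + 0.023 = 0.067737.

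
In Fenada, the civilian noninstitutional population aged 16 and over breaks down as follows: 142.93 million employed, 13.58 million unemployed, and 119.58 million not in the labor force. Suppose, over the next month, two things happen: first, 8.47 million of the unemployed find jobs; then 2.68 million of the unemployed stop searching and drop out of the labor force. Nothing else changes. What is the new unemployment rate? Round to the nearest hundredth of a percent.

Initially, labor force = 142.93 + 13.58 = 156.51 million, so u = 13.58/156.51 = 8.68%.
After the first change, unemployed falls and employed rises by 8.47; labor force unchanged → E = 151.40, U = 5.11, labor force = 156.51 million.
After the second change, unemployed and labor force both fall by 2.68 → E = 151.40, U = 2.43, labor force = 153.83 million.
New unemployment rate = 2.43 / 153.83 = 1.58%.

New unemployment rate ≈ 1.58%.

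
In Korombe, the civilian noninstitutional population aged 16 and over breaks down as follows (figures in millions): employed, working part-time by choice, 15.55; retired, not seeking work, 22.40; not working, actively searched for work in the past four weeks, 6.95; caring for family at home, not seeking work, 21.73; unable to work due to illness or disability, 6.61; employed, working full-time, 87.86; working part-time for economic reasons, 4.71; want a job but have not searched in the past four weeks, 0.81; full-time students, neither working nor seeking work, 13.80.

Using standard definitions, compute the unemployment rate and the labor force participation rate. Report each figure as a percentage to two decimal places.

Employed = 15.55 + 87.86 + 4.71 = 108.12 million (anyone who worked, including part-time for economic reasons, counts as employed).
Unemployed = 6.95 million.
Labor force = 108.12 + 6.95 = 115.07 million.
Not in labor force = 22.40 + 21.73 + 6.61 + 0.81 + 13.80 = 65.35 million (those not working and not actively searching are outside the labor force — including those who want a job but have given up searching).
Civilian working-age population = 115.07 + 65.35 = 180.42 million.
Unemployment rate = 6.95 / 115.07 = 6.04%.
Labor force participation rate = 115.07 / 180.42 = 63.78%.

Unemployment rate ≈ 6.04%; labor force participation rate ≈ 63.78%.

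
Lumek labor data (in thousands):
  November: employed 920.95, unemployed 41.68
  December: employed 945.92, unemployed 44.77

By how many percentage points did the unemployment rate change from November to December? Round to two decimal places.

November: labor force = 920.95 + 41.68 = 962.63; u = 41.68/962.63 = 4.33%.
December: labor force = 945.92 + 44.77 = 990.69; u = 44.77/990.69 = 4.52%.
Change = 4.52% − 4.33% = +0.19 pp.

The unemployment rate changed by +0.19 percentage points.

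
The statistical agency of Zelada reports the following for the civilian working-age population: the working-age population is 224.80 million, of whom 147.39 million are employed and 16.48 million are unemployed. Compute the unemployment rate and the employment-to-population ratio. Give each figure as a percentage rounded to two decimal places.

Labor force = employed + unemployed = 147.39 + 16.48 = 163.87 million.
Unemployment rate = 16.48 / 163.87 = 10.06%.
Employment-population ratio = 147.39 / 224.80 = 65.56%.

Unemployment rate ≈ 10.06%; employment-population ratio ≈ 65.56%.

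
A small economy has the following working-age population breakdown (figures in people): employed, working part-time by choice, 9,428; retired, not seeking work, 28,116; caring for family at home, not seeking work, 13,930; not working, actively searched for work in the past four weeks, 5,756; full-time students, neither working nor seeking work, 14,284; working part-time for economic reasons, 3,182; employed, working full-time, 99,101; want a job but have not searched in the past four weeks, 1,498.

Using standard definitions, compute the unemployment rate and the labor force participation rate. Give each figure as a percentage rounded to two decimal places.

Unemployment rate ≈ 4.90%; labor force participation rate ≈ 67.01%.

Employed = 9,428 + 3,182 + 99,101 = 111,711 (anyone who worked, including part-time for economic reasons, counts as employed).
Unemployed = 5,756.
Labor force = 111,711 + 5,756 = 117,467.
Not in labor force = 28,116 + 13,930 + 14,284 + 1,498 = 57,828 (those not working and not actively searching are outside the labor force — including those who want a job but have given up searching).
Civilian working-age population = 117,467 + 57,828 = 175,295.
Unemployment rate = 5,756 / 117,467 = 4.90%.
Labor force participation rate = 117,467 / 175,295 = 67.01%.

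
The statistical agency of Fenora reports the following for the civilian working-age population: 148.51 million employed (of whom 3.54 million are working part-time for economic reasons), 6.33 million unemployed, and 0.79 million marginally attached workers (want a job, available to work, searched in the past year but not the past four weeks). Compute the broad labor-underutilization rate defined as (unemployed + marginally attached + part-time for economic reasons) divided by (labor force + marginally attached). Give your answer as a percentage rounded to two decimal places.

Broad underutilization rate ≈ 6.85%.

Labor force = 148.51 + 6.33 = 154.84 million.
Numerator = 6.33 + 0.79 + 3.54 = 10.66 million.
Denominator = 154.84 + 0.79 = 155.63 million.
Broad rate = 10.66 / 155.63 = 6.85%.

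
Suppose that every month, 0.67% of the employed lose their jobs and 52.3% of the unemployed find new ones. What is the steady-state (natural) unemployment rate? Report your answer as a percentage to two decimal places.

At steady state the flows balance: s·E = f·U, so U/(E+U) = s/(s+f).
u* = 0.67 / (0.67 + 52.3) = 0.67 / 52.97 = 1.26%.

Steady-state unemployment rate ≈ 1.26%.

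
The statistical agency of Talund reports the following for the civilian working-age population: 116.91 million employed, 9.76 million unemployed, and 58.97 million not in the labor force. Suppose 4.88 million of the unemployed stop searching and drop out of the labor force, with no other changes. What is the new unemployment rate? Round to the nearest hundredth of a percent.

Initially, labor force = 116.91 + 9.76 = 126.67 million, so u = 9.76/126.67 = 7.71%.
After the change, unemployed and labor force both fall by 4.88 → E = 116.91, U = 4.88, labor force = 121.79 million.
New unemployment rate = 4.88 / 121.79 = 4.01%.

New unemployment rate ≈ 4.01%.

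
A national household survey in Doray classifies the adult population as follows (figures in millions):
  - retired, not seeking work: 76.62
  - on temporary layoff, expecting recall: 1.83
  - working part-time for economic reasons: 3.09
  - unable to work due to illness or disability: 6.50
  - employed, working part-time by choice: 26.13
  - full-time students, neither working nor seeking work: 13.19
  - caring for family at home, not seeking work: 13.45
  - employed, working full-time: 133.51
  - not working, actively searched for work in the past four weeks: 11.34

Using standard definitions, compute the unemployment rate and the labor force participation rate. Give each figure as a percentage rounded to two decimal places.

Unemployment rate ≈ 7.49%; labor force participation rate ≈ 61.58%.

Employed = 3.09 + 26.13 + 133.51 = 162.73 million (anyone who worked, including part-time for economic reasons, counts as employed).
Unemployed = 1.83 + 11.34 = 13.17 million (jobless and actively searching, or on temporary layoff).
Labor force = 162.73 + 13.17 = 175.90 million.
Not in labor force = 76.62 + 6.50 + 13.19 + 13.45 = 109.76 million (those not working and not actively searching are outside the labor force).
Civilian working-age population = 175.90 + 109.76 = 285.66 million.
Unemployment rate = 13.17 / 175.90 = 7.49%.
Labor force participation rate = 175.90 / 285.66 = 61.58%.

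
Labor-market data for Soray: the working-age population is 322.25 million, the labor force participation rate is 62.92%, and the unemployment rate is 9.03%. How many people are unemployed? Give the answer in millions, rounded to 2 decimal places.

About 18.31 million are unemployed.

Labor force = 0.6292 × 322.25 = 202.76 million.
Unemployed = 0.0903 × 202.76 ≈ 18.31 million.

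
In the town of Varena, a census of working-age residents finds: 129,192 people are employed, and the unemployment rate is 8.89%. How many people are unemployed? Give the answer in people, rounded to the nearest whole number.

Let U be the number unemployed. The labor force is E + U, and U/(E+U) = 0.0889.
So U = 0.0889 × 129,192 / (1 − 0.0889) = 11485.17 / 0.9111 ≈ 12,606.

About 12,606 are unemployed.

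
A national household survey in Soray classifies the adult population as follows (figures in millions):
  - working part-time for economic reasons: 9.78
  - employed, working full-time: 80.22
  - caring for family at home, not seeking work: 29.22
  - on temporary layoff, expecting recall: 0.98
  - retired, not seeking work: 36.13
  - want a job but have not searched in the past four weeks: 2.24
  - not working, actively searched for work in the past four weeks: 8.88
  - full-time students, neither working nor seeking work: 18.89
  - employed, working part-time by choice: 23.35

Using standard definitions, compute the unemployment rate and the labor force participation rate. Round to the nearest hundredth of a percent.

Employed = 9.78 + 80.22 + 23.35 = 113.35 million (anyone who worked, including part-time for economic reasons, counts as employed).
Unemployed = 0.98 + 8.88 = 9.86 million (jobless and actively searching, or on temporary layoff).
Labor force = 113.35 + 9.86 = 123.21 million.
Not in labor force = 29.22 + 36.13 + 2.24 + 18.89 = 86.48 million (those not working and not actively searching are outside the labor force — including those who want a job but have given up searching).
Civilian working-age population = 123.21 + 86.48 = 209.69 million.
Unemployment rate = 9.86 / 123.21 = 8.00%.
Labor force participation rate = 123.21 / 209.69 = 58.76%.

Unemployment rate ≈ 8.00%; labor force participation rate ≈ 58.76%.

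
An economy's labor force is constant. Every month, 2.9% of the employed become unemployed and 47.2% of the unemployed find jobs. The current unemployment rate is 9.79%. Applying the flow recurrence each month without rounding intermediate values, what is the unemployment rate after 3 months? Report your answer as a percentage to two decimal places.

Unemployment rate after three months ≈ 6.29%.

With a fixed labor force, u_{t+1} = u_t + s·(1−u_t) − f·u_t = u_t·(1−s−f) + s.
Here 1−s−f = 0.499 and s = 0.029.
u_1 = 0.097900 × 0.499 + 0.029 = 0.077852.
u_2 = 0.077852 × 0.499 + 0.029 = 0.067848.
u_3 = 0.067848 × 0.499 + 0.029 = 0.062856.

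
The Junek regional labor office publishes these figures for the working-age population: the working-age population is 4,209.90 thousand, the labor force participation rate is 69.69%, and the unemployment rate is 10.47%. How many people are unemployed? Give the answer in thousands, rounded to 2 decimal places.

About 307.18 thousand are unemployed.

Labor force = 0.6969 × 4,209.90 = 2,933.88 thousand.
Unemployed = 0.1047 × 2,933.88 ≈ 307.18 thousand.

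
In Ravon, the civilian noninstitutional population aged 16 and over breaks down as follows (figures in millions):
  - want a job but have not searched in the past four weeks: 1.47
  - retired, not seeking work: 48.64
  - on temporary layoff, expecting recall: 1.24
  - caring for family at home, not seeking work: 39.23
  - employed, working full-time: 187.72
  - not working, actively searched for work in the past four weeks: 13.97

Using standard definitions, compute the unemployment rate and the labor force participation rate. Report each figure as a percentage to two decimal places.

Employed = 187.72 million.
Unemployed = 1.24 + 13.97 = 15.21 million (jobless and actively searching, or on temporary layoff).
Labor force = 187.72 + 15.21 = 202.93 million.
Not in labor force = 1.47 + 48.64 + 39.23 = 89.34 million (those not working and not actively searching are outside the labor force — including those who want a job but have given up searching).
Civilian working-age population = 202.93 + 89.34 = 292.27 million.
Unemployment rate = 15.21 / 202.93 = 7.50%.
Labor force participation rate = 202.93 / 292.27 = 69.43%.

Unemployment rate ≈ 7.50%; labor force participation rate ≈ 69.43%.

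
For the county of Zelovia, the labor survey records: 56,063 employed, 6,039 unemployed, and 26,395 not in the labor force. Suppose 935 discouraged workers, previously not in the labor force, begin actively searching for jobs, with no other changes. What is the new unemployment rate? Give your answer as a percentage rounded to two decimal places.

New unemployment rate ≈ 11.06%.

Initially, labor force = 56,063 + 6,039 = 62,102, so u = 6,039/62,102 = 9.72%.
After the change, unemployed and labor force both rise by 935 → E = 56,063, U = 6,974, labor force = 63,037.
New unemployment rate = 6,974 / 63,037 = 11.06%.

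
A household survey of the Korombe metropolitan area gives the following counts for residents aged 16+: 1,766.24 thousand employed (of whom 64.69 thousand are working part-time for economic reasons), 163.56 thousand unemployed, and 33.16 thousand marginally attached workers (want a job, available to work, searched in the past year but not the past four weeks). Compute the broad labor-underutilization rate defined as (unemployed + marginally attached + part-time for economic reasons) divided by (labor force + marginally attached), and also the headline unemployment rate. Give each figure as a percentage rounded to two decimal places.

Labor force = 1,766.24 + 163.56 = 1,929.80 thousand.
Numerator = 163.56 + 33.16 + 64.69 = 261.41 thousand.
Denominator = 1,929.80 + 33.16 = 1,962.96 thousand.
Broad rate = 261.41 / 1,962.96 = 13.32%.
Headline unemployment rate = 163.56 / 1,929.80 = 8.48%.

Broad underutilization rate ≈ 13.32%; headline unemployment rate ≈ 8.48%.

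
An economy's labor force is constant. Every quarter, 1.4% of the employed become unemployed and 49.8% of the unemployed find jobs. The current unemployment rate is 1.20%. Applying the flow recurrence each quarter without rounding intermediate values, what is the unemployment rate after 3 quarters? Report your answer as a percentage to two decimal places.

With a fixed labor force, u_{t+1} = u_t + s·(1−u_t) − f·u_t = u_t·(1−s−f) + s.
Here 1−s−f = 0.488 and s = 0.014.
u_1 = 0.012000 × 0.488 + 0.014 = 0.019856.
u_2 = 0.019856 × 0.488 + 0.014 = 0.023690.
u_3 = 0.023690 × 0.488 + 0.014 = 0.025561.

Unemployment rate after three quarters ≈ 2.56%.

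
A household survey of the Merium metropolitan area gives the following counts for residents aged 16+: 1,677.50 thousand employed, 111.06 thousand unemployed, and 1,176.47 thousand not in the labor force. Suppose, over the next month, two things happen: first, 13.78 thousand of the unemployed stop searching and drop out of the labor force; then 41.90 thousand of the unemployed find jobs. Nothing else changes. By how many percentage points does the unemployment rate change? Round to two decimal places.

The unemployment rate changes by −3.09 percentage points.

Initially, labor force = 1,677.50 + 111.06 = 1,788.56 thousand, so u = 111.06/1,788.56 = 6.21%.
After the first change, unemployed and labor force both fall by 13.78 → E = 1,677.50, U = 97.28, labor force = 1,774.78 thousand.
After the second change, unemployed falls and employed rises by 41.90; labor force unchanged → E = 1,719.40, U = 55.38, labor force = 1,774.78 thousand.
New unemployment rate = 55.38 / 1,774.78 = 3.12%.
Change = 3.12% − 6.21% = −3.09 percentage points.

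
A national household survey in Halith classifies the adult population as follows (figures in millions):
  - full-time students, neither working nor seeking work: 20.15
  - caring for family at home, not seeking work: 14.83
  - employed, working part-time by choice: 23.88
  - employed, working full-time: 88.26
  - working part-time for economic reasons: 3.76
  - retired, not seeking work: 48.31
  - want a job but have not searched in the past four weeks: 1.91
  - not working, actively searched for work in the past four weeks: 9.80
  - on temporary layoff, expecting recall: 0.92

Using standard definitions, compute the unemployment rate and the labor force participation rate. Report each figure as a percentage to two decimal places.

Unemployment rate ≈ 8.47%; labor force participation rate ≈ 59.78%.

Employed = 23.88 + 88.26 + 3.76 = 115.90 million (anyone who worked, including part-time for economic reasons, counts as employed).
Unemployed = 9.80 + 0.92 = 10.72 million (jobless and actively searching, or on temporary layoff).
Labor force = 115.90 + 10.72 = 126.62 million.
Not in labor force = 20.15 + 14.83 + 48.31 + 1.91 = 85.20 million (those not working and not actively searching are outside the labor force — including those who want a job but have given up searching).
Civilian working-age population = 126.62 + 85.20 = 211.82 million.
Unemployment rate = 10.72 / 126.62 = 8.47%.
Labor force participation rate = 126.62 / 211.82 = 59.78%.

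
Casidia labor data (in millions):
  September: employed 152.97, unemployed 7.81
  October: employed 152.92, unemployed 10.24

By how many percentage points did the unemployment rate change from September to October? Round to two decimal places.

The unemployment rate changed by +1.42 percentage points.

September: labor force = 152.97 + 7.81 = 160.78; u = 7.81/160.78 = 4.86%.
October: labor force = 152.92 + 10.24 = 163.16; u = 10.24/163.16 = 6.28%.
Change = 6.28% − 4.86% = +1.42 pp.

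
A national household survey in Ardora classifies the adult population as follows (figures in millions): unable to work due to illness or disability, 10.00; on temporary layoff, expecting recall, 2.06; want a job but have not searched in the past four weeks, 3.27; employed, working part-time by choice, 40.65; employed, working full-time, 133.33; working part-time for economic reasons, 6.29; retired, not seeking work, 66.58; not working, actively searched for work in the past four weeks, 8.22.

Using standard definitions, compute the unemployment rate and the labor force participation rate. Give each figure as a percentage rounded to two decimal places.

Unemployment rate ≈ 5.39%; labor force participation rate ≈ 70.47%.

Employed = 40.65 + 133.33 + 6.29 = 180.27 million (anyone who worked, including part-time for economic reasons, counts as employed).
Unemployed = 2.06 + 8.22 = 10.28 million (jobless and actively searching, or on temporary layoff).
Labor force = 180.27 + 10.28 = 190.55 million.
Not in labor force = 10.00 + 3.27 + 66.58 = 79.85 million (those not working and not actively searching are outside the labor force — including those who want a job but have given up searching).
Civilian working-age population = 190.55 + 79.85 = 270.40 million.
Unemployment rate = 10.28 / 190.55 = 5.39%.
Labor force participation rate = 190.55 / 270.40 = 70.47%.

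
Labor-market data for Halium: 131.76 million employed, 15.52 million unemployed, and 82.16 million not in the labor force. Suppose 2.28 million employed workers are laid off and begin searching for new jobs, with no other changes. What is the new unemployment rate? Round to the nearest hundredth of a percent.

Initially, labor force = 131.76 + 15.52 = 147.28 million, so u = 15.52/147.28 = 10.54%.
After the change, employed falls and unemployed rises by 2.28; labor force unchanged → E = 129.48, U = 17.80, labor force = 147.28 million.
New unemployment rate = 17.80 / 147.28 = 12.09%.

New unemployment rate ≈ 12.09%.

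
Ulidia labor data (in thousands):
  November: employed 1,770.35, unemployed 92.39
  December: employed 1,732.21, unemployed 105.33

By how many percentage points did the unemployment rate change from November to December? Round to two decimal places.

November: labor force = 1,770.35 + 92.39 = 1,862.74; u = 92.39/1,862.74 = 4.96%.
December: labor force = 1,732.21 + 105.33 = 1,837.54; u = 105.33/1,837.54 = 5.73%.
Change = 5.73% − 4.96% = +0.77 pp.

The unemployment rate changed by +0.77 percentage points.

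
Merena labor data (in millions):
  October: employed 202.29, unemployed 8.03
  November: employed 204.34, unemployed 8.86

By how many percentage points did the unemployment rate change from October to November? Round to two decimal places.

The unemployment rate changed by +0.34 percentage points.

October: labor force = 202.29 + 8.03 = 210.32; u = 8.03/210.32 = 3.82%.
November: labor force = 204.34 + 8.86 = 213.20; u = 8.86/213.20 = 4.16%.
Change = 4.16% − 3.82% = +0.34 pp.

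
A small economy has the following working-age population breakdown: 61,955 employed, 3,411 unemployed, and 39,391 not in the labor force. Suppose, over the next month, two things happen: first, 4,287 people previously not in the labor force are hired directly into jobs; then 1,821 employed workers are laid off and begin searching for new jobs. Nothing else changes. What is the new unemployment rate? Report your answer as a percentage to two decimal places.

New unemployment rate ≈ 7.51%.

Initially, labor force = 61,955 + 3,411 = 65,366, so u = 3,411/65,366 = 5.22%.
After the first change, employed and labor force both rise by 4,287; unemployed unchanged → E = 66,242, U = 3,411, labor force = 69,653.
After the second change, employed falls and unemployed rises by 1,821; labor force unchanged → E = 64,421, U = 5,232, labor force = 69,653.
New unemployment rate = 5,232 / 69,653 = 7.51%.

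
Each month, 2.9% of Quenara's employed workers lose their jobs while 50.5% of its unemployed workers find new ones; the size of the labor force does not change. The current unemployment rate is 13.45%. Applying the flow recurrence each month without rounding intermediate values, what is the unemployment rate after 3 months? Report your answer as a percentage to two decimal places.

Unemployment rate after three months ≈ 6.24%.

With a fixed labor force, u_{t+1} = u_t + s·(1−u_t) − f·u_t = u_t·(1−s−f) + s.
Here 1−s−f = 0.466 and s = 0.029.
u_1 = 0.134500 × 0.466 + 0.029 = 0.091677.
u_2 = 0.091677 × 0.466 + 0.029 = 0.071721.
u_3 = 0.071721 × 0.466 + 0.029 = 0.062422.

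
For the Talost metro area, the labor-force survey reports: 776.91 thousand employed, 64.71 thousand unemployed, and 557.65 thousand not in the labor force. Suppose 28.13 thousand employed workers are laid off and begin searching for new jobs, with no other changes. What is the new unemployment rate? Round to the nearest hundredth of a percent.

Initially, labor force = 776.91 + 64.71 = 841.62 thousand, so u = 64.71/841.62 = 7.69%.
After the change, employed falls and unemployed rises by 28.13; labor force unchanged → E = 748.78, U = 92.84, labor force = 841.62 thousand.
New unemployment rate = 92.84 / 841.62 = 11.03%.

New unemployment rate ≈ 11.03%.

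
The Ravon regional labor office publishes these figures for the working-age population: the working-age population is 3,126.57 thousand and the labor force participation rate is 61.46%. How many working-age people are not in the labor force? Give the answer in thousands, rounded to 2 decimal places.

About 1,204.98 thousand are not in the labor force.

Share not in the labor force = 1 − 0.6146 = 0.3854.
Not in labor force = 0.3854 × 3,126.57 ≈ 1,204.98 thousand.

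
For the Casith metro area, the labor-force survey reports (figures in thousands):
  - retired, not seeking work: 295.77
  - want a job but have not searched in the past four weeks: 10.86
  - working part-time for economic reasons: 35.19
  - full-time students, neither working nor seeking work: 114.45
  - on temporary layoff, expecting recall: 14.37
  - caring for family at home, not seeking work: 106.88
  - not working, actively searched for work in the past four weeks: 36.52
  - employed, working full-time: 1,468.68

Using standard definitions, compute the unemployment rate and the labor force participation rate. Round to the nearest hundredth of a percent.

Employed = 35.19 + 1,468.68 = 1,503.87 thousand (anyone who worked, including part-time for economic reasons, counts as employed).
Unemployed = 14.37 + 36.52 = 50.89 thousand (jobless and actively searching, or on temporary layoff).
Labor force = 1,503.87 + 50.89 = 1,554.76 thousand.
Not in labor force = 295.77 + 10.86 + 114.45 + 106.88 = 527.96 thousand (those not working and not actively searching are outside the labor force — including those who want a job but have given up searching).
Civilian working-age population = 1,554.76 + 527.96 = 2,082.72 thousand.
Unemployment rate = 50.89 / 1,554.76 = 3.27%.
Labor force participation rate = 1,554.76 / 2,082.72 = 74.65%.

Unemployment rate ≈ 3.27%; labor force participation rate ≈ 74.65%.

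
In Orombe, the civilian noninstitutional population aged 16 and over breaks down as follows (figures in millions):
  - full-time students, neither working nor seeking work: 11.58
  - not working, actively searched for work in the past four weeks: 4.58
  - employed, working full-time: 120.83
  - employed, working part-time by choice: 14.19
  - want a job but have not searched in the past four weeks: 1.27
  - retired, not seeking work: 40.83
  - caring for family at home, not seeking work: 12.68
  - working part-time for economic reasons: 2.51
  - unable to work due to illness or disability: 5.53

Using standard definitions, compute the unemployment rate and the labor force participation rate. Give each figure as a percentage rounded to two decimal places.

Employed = 120.83 + 14.19 + 2.51 = 137.53 million (anyone who worked, including part-time for economic reasons, counts as employed).
Unemployed = 4.58 million.
Labor force = 137.53 + 4.58 = 142.11 million.
Not in labor force = 11.58 + 1.27 + 40.83 + 12.68 + 5.53 = 71.89 million (those not working and not actively searching are outside the labor force — including those who want a job but have given up searching).
Civilian working-age population = 142.11 + 71.89 = 214.00 million.
Unemployment rate = 4.58 / 142.11 = 3.22%.
Labor force participation rate = 142.11 / 214.00 = 66.41%.

Unemployment rate ≈ 3.22%; labor force participation rate ≈ 66.41%.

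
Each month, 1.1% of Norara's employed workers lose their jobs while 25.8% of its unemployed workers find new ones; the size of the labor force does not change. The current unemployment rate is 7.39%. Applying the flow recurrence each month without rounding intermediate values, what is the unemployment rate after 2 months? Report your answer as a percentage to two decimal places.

Unemployment rate after two months ≈ 5.85%.

With a fixed labor force, u_{t+1} = u_t + s·(1−u_t) − f·u_t = u_t·(1−s−f) + s.
Here 1−s−f = 0.731 and s = 0.011.
u_1 = 0.073900 × 0.731 + 0.011 = 0.065021.
u_2 = 0.065021 × 0.731 + 0.011 = 0.058530.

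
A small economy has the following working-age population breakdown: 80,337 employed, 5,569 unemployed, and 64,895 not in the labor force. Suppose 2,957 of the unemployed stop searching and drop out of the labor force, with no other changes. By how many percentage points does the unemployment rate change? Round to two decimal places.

The unemployment rate changes by −3.33 percentage points.

Initially, labor force = 80,337 + 5,569 = 85,906, so u = 5,569/85,906 = 6.48%.
After the change, unemployed and labor force both fall by 2,957 → E = 80,337, U = 2,612, labor force = 82,949.
New unemployment rate = 2,612 / 82,949 = 3.15%.
Change = 3.15% − 6.48% = −3.33 percentage points.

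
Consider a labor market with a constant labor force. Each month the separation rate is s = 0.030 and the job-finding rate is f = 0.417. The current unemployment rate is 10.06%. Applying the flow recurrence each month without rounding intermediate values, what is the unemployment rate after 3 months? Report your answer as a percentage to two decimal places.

Unemployment rate after three months ≈ 7.28%.

With a fixed labor force, u_{t+1} = u_t + s·(1−u_t) − f·u_t = u_t·(1−s−f) + s.
Here 1−s−f = 0.553 and s = 0.030.
u_1 = 0.100600 × 0.553 + 0.030 = 0.085632.
u_2 = 0.085632 × 0.553 + 0.030 = 0.077354.
u_3 = 0.077354 × 0.553 + 0.030 = 0.072777.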